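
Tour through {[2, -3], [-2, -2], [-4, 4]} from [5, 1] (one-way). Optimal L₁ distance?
20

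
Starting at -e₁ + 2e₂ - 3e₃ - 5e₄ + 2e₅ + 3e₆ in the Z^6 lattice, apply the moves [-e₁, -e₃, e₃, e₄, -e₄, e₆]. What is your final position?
(-2, 2, -3, -5, 2, 4)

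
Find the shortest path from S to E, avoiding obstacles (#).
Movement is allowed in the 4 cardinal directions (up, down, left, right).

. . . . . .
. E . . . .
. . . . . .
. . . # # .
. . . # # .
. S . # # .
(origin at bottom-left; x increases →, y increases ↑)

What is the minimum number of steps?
4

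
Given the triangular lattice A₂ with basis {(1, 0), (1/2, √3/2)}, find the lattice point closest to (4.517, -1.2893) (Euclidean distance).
(4.5, -0.866)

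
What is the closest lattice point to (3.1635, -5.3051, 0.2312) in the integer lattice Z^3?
(3, -5, 0)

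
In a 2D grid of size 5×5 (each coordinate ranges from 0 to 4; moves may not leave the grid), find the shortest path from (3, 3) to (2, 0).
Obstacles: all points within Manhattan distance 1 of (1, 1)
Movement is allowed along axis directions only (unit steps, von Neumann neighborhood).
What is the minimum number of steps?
4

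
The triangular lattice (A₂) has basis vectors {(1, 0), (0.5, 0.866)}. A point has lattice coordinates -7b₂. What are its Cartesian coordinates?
(-3.5, -6.062)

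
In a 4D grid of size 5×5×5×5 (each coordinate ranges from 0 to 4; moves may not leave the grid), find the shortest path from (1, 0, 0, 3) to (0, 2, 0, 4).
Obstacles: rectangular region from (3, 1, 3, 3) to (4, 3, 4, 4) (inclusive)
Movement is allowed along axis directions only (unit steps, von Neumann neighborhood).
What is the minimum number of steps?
4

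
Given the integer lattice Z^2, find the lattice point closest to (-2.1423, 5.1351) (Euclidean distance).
(-2, 5)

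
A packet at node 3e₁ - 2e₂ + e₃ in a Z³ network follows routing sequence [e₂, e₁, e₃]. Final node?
(4, -1, 2)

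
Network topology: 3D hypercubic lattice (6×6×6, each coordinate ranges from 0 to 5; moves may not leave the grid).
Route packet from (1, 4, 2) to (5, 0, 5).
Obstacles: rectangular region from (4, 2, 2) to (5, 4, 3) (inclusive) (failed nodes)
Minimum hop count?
11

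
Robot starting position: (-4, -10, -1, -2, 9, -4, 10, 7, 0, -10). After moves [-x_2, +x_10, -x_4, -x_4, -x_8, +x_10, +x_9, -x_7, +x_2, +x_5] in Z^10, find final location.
(-4, -10, -1, -4, 10, -4, 9, 6, 1, -8)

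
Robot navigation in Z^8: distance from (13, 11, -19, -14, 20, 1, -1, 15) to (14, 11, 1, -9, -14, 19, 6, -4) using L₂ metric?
48.1248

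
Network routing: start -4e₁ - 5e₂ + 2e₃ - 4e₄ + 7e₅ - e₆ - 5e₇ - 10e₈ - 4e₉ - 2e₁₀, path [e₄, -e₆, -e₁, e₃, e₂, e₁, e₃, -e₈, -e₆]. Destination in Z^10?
(-4, -4, 4, -3, 7, -3, -5, -11, -4, -2)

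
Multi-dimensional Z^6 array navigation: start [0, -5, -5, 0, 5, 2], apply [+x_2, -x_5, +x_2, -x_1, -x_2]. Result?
(-1, -4, -5, 0, 4, 2)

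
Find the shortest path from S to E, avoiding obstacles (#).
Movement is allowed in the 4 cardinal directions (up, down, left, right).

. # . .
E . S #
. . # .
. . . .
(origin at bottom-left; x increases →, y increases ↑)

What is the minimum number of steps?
2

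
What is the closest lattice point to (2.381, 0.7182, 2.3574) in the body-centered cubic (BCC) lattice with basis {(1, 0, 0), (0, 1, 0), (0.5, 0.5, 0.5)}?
(2.5, 0.5, 2.5)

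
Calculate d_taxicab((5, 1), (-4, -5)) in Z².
15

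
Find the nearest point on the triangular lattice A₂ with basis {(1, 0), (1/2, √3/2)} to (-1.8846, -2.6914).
(-1.5, -2.598)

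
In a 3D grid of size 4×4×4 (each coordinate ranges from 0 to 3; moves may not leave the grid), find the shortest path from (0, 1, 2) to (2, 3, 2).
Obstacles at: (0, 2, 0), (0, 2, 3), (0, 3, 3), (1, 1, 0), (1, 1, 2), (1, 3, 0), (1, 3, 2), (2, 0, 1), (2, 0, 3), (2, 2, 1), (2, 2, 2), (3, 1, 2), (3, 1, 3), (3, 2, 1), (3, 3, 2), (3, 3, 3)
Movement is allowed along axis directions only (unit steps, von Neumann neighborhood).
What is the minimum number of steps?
6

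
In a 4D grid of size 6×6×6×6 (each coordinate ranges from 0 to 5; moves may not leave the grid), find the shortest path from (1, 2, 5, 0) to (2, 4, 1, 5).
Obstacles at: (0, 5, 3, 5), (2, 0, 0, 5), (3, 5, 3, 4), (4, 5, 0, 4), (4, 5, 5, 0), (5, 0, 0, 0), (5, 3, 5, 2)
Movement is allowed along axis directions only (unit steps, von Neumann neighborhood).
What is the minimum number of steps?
12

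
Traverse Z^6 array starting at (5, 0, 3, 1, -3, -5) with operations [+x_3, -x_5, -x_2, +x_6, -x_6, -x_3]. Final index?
(5, -1, 3, 1, -4, -5)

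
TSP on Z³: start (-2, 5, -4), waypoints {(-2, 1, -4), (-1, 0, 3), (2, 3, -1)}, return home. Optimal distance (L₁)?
32
(one optimal route: (-2, 5, -4) → (-2, 1, -4) → (-1, 0, 3) → (2, 3, -1) → (-2, 5, -4))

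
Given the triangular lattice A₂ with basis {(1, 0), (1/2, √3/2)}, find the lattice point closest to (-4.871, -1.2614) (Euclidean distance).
(-5, -1.732)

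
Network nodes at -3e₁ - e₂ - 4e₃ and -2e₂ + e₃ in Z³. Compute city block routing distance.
9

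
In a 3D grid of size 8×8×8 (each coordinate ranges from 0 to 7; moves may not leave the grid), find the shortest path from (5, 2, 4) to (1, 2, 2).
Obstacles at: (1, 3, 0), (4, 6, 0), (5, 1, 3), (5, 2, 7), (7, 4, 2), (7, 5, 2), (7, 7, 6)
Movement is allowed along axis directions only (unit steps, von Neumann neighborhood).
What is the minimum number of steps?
6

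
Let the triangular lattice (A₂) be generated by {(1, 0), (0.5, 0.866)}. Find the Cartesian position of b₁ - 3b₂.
(-0.5, -2.598)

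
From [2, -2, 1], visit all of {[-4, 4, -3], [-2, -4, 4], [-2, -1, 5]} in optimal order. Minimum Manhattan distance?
28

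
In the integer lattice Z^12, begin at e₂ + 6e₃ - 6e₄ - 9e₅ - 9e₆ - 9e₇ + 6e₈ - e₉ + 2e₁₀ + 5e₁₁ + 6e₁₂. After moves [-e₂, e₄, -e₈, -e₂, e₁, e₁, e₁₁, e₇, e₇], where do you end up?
(2, -1, 6, -5, -9, -9, -7, 5, -1, 2, 6, 6)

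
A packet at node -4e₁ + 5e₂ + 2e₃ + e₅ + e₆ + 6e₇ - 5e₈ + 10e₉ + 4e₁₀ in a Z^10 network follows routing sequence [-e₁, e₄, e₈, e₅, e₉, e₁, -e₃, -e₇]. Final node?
(-4, 5, 1, 1, 2, 1, 5, -4, 11, 4)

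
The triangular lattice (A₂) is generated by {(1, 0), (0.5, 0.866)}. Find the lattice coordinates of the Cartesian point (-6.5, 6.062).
-10b₁ + 7b₂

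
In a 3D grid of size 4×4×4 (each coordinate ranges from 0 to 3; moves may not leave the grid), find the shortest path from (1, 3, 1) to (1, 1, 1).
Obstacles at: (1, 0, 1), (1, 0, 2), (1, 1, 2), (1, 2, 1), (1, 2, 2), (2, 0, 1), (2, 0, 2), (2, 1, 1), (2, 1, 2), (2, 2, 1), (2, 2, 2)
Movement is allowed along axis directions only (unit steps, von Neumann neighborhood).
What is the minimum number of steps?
4
(one shortest path: (1, 3, 1) → (0, 3, 1) → (0, 2, 1) → (0, 1, 1) → (1, 1, 1))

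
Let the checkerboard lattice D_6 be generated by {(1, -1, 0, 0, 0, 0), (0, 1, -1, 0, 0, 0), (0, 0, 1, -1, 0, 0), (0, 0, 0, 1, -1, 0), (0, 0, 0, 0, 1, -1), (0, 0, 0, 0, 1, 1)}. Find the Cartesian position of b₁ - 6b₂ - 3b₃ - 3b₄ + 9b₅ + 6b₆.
(1, -7, 3, 0, 18, -3)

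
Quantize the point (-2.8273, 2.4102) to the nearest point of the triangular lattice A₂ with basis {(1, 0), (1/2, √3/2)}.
(-2.5, 2.598)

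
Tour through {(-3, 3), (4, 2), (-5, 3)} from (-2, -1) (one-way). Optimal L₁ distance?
17
(one optimal route: (-2, -1) → (-3, 3) → (-5, 3) → (4, 2))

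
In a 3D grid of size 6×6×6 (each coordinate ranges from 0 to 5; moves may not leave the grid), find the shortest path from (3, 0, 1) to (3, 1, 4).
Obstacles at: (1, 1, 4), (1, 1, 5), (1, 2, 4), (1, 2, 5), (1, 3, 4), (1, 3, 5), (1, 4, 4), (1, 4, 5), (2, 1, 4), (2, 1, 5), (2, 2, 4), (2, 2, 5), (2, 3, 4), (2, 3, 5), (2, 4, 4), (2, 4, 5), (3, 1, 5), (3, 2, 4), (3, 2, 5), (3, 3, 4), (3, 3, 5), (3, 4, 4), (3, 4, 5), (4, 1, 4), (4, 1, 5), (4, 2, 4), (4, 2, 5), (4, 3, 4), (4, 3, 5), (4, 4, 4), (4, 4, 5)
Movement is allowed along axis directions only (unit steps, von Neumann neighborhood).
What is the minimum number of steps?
4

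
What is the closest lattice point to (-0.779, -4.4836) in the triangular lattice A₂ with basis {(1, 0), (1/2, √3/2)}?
(-0.5, -4.33)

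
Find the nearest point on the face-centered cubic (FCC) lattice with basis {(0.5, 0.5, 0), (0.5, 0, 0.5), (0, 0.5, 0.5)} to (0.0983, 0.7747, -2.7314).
(0, 1, -3)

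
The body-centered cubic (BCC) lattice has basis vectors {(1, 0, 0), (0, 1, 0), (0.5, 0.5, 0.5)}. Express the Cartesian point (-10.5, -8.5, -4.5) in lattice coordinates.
-6b₁ - 4b₂ - 9b₃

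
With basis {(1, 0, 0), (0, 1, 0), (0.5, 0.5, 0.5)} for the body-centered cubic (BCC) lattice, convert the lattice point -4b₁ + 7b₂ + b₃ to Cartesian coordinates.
(-3.5, 7.5, 0.5)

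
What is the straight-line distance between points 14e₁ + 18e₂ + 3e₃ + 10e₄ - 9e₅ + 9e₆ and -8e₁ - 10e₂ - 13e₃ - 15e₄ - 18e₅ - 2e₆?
48.4871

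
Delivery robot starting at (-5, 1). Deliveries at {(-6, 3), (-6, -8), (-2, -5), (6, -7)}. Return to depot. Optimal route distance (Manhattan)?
46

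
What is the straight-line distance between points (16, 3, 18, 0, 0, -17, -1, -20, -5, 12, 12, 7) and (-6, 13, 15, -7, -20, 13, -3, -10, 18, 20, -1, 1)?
53.3292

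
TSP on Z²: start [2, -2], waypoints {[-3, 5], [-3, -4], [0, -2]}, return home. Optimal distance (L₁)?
28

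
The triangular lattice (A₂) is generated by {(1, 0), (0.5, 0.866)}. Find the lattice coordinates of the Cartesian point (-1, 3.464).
-3b₁ + 4b₂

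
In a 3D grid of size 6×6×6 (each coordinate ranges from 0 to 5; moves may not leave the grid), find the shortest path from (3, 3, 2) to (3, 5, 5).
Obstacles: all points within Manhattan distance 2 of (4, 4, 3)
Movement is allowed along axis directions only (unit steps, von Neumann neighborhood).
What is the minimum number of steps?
7
(one shortest path: (3, 3, 2) → (2, 3, 2) → (2, 4, 2) → (2, 5, 2) → (2, 5, 3) → (2, 5, 4) → (3, 5, 4) → (3, 5, 5))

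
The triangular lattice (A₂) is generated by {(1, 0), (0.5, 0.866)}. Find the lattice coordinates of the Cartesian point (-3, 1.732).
-4b₁ + 2b₂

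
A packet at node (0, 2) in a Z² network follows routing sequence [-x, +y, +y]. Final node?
(-1, 4)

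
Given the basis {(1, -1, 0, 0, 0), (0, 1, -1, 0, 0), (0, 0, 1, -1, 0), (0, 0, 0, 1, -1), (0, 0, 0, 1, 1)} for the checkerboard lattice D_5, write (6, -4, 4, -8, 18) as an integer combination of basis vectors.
6b₁ + 2b₂ + 6b₃ - 10b₄ + 8b₅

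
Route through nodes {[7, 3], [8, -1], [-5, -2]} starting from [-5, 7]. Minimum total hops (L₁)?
28
(one optimal route: (-5, 7) → (-5, -2) → (8, -1) → (7, 3))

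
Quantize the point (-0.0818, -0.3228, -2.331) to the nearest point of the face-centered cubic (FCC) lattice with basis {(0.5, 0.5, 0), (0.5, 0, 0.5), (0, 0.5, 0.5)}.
(0, -0.5, -2.5)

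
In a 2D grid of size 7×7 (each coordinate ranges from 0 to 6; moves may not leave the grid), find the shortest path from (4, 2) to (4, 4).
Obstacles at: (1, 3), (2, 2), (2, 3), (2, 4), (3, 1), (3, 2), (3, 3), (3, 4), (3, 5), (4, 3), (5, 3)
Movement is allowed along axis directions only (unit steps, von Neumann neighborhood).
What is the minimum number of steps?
6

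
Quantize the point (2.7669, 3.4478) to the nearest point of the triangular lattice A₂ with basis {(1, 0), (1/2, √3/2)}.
(3, 3.464)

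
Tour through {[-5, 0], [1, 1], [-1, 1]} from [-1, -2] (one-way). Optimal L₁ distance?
12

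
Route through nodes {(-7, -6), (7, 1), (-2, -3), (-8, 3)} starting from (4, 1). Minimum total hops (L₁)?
34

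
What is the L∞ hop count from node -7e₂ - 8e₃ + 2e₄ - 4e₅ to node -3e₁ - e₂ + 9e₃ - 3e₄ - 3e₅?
17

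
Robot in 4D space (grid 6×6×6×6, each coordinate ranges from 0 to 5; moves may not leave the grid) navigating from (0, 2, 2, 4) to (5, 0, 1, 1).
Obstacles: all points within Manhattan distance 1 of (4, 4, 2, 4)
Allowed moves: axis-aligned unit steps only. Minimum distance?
11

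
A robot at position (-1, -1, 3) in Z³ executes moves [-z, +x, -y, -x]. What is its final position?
(-1, -2, 2)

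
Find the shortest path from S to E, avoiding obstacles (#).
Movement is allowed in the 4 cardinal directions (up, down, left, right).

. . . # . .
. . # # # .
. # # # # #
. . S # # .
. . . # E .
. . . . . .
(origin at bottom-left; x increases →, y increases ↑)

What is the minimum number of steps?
5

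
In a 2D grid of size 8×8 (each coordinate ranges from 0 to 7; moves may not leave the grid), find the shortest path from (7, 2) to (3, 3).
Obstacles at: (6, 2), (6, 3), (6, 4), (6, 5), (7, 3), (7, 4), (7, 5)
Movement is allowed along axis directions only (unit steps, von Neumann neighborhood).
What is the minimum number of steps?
7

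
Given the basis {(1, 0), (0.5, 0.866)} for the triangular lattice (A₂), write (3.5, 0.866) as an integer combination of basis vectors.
3b₁ + b₂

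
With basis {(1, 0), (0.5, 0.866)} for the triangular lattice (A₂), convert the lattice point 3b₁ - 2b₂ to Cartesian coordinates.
(2, -1.732)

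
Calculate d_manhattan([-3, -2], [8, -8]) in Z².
17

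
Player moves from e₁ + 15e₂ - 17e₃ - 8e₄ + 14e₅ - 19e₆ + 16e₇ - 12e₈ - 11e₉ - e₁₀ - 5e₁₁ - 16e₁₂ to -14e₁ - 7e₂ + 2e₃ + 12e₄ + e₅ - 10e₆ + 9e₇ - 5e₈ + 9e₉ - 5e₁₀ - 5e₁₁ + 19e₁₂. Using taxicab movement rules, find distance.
171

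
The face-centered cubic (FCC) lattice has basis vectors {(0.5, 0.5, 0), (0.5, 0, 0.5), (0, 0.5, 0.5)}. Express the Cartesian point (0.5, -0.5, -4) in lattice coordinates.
4b₁ - 3b₂ - 5b₃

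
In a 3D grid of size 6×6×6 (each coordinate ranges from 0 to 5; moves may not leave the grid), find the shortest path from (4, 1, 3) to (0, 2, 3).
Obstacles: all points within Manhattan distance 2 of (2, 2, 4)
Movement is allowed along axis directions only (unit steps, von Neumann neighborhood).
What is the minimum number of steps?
7
(one shortest path: (4, 1, 3) → (3, 1, 3) → (3, 0, 3) → (2, 0, 3) → (1, 0, 3) → (0, 0, 3) → (0, 1, 3) → (0, 2, 3))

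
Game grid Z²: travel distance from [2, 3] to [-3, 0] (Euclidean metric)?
5.83095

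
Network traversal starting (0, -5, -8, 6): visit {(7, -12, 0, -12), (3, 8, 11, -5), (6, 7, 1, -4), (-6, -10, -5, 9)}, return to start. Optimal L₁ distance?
148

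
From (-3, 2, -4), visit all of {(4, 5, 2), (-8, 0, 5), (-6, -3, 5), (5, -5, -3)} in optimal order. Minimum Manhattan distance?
57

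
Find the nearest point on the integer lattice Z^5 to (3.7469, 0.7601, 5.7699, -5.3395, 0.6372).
(4, 1, 6, -5, 1)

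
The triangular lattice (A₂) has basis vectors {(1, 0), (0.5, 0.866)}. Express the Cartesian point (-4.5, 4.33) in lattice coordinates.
-7b₁ + 5b₂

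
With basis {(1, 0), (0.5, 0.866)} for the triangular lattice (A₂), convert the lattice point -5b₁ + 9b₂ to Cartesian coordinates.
(-0.5, 7.794)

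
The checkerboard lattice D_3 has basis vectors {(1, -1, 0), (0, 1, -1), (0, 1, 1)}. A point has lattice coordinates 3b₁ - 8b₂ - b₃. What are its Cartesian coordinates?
(3, -12, 7)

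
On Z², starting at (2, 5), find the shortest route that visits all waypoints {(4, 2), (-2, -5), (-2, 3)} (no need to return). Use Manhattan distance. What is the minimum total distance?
20
(one optimal route: (2, 5) → (4, 2) → (-2, 3) → (-2, -5))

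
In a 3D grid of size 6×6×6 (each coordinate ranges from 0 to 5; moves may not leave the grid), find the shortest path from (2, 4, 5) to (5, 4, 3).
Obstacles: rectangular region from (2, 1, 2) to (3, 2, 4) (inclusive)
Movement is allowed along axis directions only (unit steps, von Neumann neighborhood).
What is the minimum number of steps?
5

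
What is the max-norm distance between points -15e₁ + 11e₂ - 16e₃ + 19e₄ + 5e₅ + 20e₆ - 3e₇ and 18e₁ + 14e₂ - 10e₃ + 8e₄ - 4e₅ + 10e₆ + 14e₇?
33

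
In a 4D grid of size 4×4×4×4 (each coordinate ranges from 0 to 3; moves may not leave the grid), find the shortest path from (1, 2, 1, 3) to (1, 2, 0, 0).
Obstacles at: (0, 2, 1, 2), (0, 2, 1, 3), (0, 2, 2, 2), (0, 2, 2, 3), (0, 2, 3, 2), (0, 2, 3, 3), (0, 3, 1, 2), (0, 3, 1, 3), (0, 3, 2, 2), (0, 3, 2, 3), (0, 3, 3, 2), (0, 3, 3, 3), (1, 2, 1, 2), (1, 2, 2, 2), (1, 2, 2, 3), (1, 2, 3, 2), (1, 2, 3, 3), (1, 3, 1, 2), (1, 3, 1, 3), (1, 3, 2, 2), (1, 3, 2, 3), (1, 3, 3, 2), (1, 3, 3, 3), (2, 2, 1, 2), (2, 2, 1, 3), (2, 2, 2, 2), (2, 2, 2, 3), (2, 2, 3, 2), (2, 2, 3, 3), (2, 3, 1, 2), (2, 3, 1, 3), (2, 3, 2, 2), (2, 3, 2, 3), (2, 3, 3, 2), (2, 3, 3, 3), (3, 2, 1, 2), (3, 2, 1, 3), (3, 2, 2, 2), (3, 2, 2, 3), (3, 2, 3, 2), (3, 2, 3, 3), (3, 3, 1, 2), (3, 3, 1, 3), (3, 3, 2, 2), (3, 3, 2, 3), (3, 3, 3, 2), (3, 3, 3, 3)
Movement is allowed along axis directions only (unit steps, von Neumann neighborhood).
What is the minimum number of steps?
4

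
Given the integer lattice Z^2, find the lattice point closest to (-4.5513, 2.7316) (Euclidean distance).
(-5, 3)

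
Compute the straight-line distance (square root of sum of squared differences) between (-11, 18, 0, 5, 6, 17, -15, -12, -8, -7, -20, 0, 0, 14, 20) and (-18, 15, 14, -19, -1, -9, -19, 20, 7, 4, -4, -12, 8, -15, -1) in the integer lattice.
68.4617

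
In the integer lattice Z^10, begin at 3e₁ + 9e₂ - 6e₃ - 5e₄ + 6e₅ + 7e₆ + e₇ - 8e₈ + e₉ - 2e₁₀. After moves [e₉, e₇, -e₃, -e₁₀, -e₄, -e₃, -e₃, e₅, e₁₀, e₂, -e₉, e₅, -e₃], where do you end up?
(3, 10, -10, -6, 8, 7, 2, -8, 1, -2)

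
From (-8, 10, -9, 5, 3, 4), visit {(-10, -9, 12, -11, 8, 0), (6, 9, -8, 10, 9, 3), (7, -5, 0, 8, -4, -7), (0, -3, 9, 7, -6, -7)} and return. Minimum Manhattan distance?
222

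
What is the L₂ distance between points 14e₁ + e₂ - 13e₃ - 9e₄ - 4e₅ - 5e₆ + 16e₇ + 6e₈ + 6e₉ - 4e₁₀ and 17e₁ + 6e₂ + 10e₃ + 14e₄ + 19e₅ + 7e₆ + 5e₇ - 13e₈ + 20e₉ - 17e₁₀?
51.1077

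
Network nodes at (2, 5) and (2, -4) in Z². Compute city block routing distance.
9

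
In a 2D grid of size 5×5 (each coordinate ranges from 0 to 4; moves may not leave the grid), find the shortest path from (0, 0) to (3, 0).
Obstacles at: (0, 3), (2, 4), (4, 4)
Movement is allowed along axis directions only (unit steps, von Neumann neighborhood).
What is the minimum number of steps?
3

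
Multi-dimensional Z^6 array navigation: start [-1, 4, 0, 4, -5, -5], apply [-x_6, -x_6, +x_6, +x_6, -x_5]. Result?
(-1, 4, 0, 4, -6, -5)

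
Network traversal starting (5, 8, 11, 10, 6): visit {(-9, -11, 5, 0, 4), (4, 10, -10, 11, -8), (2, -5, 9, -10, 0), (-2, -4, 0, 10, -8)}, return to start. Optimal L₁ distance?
190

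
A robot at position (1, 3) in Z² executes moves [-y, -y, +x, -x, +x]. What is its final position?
(2, 1)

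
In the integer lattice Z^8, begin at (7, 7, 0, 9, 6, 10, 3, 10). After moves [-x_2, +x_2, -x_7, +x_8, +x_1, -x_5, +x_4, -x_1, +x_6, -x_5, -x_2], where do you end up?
(7, 6, 0, 10, 4, 11, 2, 11)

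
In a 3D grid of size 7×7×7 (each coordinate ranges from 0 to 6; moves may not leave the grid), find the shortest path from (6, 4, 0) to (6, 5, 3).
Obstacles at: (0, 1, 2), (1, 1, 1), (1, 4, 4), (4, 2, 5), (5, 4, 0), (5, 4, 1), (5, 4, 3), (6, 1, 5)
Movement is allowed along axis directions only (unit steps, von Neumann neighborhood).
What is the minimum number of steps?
4
(one shortest path: (6, 4, 0) → (6, 5, 0) → (6, 5, 1) → (6, 5, 2) → (6, 5, 3))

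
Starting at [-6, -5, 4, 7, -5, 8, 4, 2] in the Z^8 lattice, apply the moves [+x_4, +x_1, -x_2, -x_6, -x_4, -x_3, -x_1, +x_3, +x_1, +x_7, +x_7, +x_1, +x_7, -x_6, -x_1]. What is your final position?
(-5, -6, 4, 7, -5, 6, 7, 2)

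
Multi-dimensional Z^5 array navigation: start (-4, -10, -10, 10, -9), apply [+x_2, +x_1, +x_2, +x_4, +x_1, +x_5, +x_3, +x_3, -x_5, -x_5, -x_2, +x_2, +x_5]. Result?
(-2, -8, -8, 11, -9)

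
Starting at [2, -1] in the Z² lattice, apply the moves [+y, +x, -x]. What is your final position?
(2, 0)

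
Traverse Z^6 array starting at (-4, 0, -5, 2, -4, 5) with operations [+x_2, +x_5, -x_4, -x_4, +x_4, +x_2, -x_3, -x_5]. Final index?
(-4, 2, -6, 1, -4, 5)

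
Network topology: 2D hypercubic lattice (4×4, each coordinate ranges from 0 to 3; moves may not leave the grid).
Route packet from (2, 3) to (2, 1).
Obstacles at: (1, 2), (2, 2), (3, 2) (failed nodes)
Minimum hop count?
6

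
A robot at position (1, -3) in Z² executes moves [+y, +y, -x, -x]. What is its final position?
(-1, -1)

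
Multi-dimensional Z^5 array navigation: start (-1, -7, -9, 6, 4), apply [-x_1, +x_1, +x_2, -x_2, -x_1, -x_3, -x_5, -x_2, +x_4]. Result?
(-2, -8, -10, 7, 3)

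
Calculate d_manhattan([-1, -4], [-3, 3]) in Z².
9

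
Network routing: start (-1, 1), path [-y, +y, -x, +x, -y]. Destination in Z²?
(-1, 0)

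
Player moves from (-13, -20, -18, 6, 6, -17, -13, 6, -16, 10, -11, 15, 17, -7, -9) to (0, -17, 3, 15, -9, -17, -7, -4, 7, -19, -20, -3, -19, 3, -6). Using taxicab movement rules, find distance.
205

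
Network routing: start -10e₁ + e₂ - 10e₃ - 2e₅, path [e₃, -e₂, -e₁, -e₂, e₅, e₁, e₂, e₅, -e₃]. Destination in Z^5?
(-10, 0, -10, 0, 0)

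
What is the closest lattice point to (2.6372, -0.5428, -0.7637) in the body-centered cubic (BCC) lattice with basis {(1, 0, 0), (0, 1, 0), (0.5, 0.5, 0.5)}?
(2.5, -0.5, -0.5)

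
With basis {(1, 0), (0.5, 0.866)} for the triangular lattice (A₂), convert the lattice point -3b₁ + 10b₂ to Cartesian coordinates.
(2, 8.66)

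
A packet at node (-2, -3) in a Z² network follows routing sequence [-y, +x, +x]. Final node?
(0, -4)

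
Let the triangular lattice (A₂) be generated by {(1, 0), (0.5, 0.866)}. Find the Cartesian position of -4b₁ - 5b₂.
(-6.5, -4.33)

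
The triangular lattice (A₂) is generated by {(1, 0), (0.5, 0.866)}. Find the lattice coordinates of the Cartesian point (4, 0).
4b₁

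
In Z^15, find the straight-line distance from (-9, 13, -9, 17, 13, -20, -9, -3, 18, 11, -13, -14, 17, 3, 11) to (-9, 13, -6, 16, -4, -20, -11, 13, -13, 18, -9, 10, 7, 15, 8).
49.1325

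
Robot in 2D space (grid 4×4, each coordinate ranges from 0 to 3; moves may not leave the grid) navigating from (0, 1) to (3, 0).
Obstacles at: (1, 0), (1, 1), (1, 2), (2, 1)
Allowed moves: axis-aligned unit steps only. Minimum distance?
8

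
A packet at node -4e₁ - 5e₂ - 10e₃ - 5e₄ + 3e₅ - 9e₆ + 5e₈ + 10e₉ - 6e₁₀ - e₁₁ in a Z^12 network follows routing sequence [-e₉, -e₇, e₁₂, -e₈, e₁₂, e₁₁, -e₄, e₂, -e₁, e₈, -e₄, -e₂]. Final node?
(-5, -5, -10, -7, 3, -9, -1, 5, 9, -6, 0, 2)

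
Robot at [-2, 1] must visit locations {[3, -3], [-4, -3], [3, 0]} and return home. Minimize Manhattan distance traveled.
22
(one optimal route: (-2, 1) → (-4, -3) → (3, -3) → (3, 0) → (-2, 1))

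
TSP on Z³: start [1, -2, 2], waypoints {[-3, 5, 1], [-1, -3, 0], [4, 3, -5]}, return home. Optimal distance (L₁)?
46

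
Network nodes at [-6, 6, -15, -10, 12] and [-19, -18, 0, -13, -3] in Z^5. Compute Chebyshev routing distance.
24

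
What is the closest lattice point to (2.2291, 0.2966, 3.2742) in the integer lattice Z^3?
(2, 0, 3)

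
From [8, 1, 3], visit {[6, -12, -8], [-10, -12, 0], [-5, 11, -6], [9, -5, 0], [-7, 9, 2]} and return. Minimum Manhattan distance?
122
(one optimal route: (8, 1, 3) → (-5, 11, -6) → (-7, 9, 2) → (-10, -12, 0) → (6, -12, -8) → (9, -5, 0) → (8, 1, 3))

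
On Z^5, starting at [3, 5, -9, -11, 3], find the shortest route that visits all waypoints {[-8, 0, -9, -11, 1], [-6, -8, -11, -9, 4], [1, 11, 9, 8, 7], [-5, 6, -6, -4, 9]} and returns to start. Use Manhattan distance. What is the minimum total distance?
154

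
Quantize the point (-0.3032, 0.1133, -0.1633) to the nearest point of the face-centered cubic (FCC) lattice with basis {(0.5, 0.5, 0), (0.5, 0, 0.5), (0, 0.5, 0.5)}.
(0, 0, 0)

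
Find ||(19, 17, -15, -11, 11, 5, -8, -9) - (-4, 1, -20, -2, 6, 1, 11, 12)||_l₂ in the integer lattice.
41.6413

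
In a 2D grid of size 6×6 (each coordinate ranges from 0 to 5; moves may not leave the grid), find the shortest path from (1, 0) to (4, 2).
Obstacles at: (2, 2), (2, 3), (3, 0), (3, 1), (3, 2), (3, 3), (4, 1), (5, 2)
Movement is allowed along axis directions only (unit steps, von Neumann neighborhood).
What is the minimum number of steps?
9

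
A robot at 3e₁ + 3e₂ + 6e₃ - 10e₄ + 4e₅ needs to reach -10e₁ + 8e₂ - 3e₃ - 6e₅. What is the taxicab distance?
47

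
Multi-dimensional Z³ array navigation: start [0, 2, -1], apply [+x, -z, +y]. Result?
(1, 3, -2)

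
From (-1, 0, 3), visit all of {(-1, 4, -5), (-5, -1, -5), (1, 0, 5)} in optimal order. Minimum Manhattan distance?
29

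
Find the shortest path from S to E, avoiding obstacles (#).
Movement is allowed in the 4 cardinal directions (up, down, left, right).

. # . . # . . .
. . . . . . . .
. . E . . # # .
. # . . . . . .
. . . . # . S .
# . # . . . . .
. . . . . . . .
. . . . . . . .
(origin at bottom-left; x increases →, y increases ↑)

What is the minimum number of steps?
6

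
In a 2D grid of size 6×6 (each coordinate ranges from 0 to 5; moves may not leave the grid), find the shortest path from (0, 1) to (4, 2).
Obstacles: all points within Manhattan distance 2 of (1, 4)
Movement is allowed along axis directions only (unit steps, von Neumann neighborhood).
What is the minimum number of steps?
5
(one shortest path: (0, 1) → (1, 1) → (2, 1) → (3, 1) → (4, 1) → (4, 2))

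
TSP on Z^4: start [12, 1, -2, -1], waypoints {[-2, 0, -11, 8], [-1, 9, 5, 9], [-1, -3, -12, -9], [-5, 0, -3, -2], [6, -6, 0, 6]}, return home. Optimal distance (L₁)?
144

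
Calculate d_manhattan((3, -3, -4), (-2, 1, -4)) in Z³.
9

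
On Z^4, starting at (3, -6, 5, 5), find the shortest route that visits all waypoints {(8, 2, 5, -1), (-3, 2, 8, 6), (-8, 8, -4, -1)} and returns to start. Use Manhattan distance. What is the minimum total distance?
98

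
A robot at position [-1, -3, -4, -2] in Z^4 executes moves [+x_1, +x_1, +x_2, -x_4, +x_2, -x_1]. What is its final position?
(0, -1, -4, -3)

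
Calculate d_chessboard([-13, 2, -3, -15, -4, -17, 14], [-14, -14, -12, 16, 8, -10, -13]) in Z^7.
31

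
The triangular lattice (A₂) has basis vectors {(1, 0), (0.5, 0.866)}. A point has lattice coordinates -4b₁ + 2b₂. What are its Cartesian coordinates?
(-3, 1.732)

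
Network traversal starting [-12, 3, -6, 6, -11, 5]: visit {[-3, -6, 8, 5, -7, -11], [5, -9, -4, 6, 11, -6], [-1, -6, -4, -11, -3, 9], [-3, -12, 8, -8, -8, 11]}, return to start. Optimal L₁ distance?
234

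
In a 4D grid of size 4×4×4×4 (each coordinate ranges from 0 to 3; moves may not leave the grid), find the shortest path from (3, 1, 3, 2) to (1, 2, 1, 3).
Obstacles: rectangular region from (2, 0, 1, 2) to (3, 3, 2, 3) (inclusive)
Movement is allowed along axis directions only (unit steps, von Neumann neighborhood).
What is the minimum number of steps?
6
(one shortest path: (3, 1, 3, 2) → (2, 1, 3, 2) → (1, 1, 3, 2) → (1, 2, 3, 2) → (1, 2, 2, 2) → (1, 2, 1, 2) → (1, 2, 1, 3))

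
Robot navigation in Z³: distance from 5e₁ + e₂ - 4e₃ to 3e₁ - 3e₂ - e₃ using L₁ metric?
9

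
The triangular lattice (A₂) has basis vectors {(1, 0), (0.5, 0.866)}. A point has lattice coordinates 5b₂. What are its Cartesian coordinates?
(2.5, 4.33)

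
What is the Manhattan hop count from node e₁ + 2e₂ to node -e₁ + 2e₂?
2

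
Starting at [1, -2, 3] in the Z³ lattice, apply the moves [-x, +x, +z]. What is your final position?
(1, -2, 4)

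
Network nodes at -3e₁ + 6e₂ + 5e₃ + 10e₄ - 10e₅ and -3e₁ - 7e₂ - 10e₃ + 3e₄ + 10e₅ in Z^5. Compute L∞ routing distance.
20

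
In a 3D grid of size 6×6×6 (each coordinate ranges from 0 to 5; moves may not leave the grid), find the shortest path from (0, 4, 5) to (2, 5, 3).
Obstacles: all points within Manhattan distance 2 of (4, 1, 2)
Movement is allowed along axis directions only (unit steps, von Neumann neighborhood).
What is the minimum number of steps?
5
(one shortest path: (0, 4, 5) → (1, 4, 5) → (2, 4, 5) → (2, 5, 5) → (2, 5, 4) → (2, 5, 3))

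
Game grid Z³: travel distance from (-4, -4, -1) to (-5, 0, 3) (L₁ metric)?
9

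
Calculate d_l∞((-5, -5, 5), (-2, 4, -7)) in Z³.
12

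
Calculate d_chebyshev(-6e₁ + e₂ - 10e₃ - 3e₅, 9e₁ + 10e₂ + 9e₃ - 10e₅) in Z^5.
19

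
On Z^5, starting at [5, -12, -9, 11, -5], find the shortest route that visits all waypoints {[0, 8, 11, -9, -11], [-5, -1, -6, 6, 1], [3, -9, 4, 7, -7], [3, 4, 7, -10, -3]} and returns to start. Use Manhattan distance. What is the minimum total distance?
172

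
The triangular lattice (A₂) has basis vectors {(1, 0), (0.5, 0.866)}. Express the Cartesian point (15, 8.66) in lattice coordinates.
10b₁ + 10b₂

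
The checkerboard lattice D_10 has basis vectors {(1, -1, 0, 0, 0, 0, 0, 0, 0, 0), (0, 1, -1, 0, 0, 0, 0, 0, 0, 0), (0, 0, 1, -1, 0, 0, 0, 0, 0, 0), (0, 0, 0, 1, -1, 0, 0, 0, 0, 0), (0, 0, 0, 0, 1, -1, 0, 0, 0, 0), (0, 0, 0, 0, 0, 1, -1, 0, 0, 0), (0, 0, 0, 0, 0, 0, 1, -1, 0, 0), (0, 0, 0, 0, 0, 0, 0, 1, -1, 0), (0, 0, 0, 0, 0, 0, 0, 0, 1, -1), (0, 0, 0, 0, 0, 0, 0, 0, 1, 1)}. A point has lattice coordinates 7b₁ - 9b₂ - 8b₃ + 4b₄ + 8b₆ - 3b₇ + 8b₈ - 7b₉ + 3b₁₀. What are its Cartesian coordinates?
(7, -16, 1, 12, -4, 8, -11, 11, -12, 10)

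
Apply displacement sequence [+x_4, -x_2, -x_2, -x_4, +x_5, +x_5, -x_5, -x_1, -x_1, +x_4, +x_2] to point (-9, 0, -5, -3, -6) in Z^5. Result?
(-11, -1, -5, -2, -5)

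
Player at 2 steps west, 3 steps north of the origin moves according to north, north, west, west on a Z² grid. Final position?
(-4, 5)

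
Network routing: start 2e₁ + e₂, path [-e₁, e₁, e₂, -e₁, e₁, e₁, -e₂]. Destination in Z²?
(3, 1)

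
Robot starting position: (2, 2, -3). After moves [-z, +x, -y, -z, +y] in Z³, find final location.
(3, 2, -5)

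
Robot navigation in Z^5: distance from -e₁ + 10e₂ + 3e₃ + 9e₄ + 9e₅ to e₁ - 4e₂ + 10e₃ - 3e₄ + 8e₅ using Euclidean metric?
19.8494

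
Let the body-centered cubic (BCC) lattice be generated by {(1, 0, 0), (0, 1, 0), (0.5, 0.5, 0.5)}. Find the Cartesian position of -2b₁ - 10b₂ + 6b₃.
(1, -7, 3)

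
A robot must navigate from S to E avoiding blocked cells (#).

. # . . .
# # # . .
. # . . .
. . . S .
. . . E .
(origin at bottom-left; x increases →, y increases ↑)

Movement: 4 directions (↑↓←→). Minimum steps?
1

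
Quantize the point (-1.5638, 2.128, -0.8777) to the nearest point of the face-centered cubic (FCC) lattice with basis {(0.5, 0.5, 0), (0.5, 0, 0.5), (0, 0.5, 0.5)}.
(-1.5, 2.5, -1)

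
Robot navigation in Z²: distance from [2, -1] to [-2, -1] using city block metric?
4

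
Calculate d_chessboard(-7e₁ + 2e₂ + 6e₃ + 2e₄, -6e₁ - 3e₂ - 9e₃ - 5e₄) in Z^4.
15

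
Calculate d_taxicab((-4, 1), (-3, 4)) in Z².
4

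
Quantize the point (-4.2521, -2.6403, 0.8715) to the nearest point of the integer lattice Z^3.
(-4, -3, 1)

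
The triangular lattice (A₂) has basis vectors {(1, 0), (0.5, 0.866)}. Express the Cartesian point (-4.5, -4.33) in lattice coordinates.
-2b₁ - 5b₂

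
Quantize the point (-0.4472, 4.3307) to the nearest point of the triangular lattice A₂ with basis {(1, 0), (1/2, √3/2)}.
(-0.5, 4.33)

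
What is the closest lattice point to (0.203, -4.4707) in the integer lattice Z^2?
(0, -4)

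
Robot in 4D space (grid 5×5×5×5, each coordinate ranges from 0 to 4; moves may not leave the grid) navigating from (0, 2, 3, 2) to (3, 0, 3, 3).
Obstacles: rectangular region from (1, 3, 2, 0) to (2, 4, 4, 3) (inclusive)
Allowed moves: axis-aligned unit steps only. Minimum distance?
6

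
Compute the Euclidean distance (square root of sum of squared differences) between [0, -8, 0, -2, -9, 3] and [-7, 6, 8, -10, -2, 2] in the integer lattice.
20.567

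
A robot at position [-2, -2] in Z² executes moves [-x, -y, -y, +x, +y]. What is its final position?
(-2, -3)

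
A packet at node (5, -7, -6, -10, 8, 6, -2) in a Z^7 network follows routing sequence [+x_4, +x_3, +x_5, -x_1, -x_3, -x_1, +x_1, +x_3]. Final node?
(4, -7, -5, -9, 9, 6, -2)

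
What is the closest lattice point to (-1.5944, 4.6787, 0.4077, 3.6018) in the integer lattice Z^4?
(-2, 5, 0, 4)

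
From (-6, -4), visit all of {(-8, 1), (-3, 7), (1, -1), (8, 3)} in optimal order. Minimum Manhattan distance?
41
(one optimal route: (-6, -4) → (-8, 1) → (-3, 7) → (1, -1) → (8, 3))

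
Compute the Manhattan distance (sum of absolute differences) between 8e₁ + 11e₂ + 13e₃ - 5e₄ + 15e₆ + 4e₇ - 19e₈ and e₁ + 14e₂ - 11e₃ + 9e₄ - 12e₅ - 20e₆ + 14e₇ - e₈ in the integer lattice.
123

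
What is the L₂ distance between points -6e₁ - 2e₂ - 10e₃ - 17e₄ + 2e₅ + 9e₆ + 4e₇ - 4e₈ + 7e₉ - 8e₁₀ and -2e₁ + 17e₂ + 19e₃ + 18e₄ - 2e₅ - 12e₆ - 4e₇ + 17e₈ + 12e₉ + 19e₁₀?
64.4903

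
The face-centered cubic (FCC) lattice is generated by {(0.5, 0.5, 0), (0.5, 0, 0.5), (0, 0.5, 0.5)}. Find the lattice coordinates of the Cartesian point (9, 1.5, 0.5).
10b₁ + 8b₂ - 7b₃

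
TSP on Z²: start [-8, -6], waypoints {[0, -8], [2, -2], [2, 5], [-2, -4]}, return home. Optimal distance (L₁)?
46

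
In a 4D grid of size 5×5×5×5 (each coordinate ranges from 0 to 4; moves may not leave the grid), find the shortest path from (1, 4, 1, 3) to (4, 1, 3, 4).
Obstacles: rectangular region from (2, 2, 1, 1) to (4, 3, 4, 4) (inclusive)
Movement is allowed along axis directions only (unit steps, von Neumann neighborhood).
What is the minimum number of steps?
9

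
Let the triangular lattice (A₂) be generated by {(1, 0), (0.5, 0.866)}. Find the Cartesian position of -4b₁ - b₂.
(-4.5, -0.866)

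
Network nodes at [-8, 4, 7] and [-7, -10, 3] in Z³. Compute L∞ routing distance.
14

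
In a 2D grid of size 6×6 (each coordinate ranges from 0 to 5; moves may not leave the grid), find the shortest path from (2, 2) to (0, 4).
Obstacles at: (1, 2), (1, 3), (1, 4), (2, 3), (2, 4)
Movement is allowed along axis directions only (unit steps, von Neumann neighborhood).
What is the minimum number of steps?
6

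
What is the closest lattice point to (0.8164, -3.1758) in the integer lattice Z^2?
(1, -3)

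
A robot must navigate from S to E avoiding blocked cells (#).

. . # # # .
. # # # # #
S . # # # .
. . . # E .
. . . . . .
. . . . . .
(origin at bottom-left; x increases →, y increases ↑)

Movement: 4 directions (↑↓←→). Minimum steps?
7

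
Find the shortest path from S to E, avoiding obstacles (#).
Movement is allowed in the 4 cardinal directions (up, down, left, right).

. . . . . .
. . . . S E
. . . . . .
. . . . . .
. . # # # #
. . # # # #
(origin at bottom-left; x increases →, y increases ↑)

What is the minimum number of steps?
1
(one shortest path: (4, 4) → (5, 4))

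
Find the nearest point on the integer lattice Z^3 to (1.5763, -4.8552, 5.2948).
(2, -5, 5)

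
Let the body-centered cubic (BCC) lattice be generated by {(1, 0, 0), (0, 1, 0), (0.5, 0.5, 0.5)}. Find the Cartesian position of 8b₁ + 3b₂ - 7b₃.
(4.5, -0.5, -3.5)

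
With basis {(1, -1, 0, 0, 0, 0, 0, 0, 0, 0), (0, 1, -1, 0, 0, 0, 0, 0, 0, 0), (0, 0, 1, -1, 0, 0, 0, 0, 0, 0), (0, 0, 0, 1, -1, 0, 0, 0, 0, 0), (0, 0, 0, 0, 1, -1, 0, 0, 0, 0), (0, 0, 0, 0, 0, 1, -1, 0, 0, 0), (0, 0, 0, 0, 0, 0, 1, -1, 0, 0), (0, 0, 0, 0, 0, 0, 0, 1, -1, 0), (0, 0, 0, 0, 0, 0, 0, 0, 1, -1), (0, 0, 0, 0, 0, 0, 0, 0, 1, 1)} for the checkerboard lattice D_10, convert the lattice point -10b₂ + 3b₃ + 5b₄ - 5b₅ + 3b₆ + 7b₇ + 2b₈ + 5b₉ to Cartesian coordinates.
(0, -10, 13, 2, -10, 8, 4, -5, 3, -5)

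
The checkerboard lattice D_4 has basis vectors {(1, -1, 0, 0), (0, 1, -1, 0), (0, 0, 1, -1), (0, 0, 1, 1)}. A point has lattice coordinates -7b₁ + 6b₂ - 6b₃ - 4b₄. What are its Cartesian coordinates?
(-7, 13, -16, 2)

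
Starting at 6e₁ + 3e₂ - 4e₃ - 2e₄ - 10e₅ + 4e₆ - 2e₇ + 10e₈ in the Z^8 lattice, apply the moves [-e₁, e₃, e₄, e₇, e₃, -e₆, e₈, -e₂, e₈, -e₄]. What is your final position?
(5, 2, -2, -2, -10, 3, -1, 12)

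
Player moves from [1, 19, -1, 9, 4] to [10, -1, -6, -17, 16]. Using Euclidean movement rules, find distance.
36.4143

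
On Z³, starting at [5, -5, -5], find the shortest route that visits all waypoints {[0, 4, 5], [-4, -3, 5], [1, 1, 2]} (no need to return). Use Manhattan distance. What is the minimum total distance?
35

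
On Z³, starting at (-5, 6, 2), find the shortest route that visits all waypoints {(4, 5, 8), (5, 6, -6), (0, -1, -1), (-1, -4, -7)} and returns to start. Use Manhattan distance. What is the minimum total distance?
74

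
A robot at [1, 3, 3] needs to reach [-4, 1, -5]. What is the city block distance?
15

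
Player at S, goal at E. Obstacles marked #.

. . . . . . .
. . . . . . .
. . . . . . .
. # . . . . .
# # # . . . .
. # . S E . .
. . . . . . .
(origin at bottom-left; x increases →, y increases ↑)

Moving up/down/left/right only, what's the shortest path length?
1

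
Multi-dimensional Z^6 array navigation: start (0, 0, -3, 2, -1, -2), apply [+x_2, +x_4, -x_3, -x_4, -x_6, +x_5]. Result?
(0, 1, -4, 2, 0, -3)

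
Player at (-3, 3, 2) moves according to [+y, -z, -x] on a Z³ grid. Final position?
(-4, 4, 1)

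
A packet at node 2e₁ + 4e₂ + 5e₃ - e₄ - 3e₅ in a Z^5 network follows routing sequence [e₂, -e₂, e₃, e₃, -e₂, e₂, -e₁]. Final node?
(1, 4, 7, -1, -3)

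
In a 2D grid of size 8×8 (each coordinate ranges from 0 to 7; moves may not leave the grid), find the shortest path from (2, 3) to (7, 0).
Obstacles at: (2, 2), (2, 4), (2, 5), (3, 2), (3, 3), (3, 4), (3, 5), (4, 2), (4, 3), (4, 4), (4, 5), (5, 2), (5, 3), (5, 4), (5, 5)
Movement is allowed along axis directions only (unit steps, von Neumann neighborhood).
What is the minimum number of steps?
10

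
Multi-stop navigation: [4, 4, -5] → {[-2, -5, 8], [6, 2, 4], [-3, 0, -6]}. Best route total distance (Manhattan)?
51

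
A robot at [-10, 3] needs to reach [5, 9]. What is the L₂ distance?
16.1555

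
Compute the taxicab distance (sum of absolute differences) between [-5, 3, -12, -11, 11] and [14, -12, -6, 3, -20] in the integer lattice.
85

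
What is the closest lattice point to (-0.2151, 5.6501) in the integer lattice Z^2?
(0, 6)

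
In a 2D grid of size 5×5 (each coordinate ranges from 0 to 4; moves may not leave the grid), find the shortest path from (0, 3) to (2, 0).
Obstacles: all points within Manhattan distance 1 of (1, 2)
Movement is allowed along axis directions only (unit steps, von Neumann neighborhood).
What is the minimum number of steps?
9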